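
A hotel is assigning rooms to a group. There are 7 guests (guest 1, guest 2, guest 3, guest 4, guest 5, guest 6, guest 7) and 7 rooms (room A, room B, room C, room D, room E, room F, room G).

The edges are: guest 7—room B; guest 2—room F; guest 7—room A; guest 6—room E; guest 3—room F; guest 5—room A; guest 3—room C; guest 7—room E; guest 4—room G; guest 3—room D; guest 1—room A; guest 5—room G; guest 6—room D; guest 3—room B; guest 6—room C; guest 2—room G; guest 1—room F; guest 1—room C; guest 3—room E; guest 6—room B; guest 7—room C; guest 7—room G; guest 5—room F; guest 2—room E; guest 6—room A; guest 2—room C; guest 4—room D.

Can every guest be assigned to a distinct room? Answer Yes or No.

A valid assignment of size 7: guest 1–room F, guest 2–room E, guest 3–room B, guest 4–room D, guest 5–room G, guest 6–room A, guest 7–room C.
All 7 guests are covered.

Yes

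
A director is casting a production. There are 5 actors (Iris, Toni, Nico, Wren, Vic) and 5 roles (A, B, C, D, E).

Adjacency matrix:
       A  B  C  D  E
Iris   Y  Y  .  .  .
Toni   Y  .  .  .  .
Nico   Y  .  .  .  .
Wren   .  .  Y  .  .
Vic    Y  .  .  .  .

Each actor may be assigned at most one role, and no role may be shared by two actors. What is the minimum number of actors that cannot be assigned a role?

2

For example, pair Iris→B, Toni→A, Wren→C.
The set {Toni, Nico, Vic} has only 1 neighbour ({A}), so by Hall's theorem at most 3 of the 5 actors can be matched.
That matches 3 of the 5, leaving 2 unmatched; no matching can do better.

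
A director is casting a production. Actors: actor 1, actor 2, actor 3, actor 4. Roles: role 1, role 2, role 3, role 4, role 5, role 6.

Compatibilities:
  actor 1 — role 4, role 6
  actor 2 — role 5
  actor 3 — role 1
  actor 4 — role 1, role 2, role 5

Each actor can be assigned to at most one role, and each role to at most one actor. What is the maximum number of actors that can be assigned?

One maximum matching: actor 1-role 6, actor 2-role 5, actor 3-role 1, actor 4-role 2.
All 4 actors are matched, so no larger matching exists.

4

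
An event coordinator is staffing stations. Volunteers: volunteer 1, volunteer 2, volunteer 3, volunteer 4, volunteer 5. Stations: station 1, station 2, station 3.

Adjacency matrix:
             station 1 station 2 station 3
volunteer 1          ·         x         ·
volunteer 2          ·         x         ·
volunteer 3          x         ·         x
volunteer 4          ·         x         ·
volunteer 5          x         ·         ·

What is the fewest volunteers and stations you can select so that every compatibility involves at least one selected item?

3

A maximum matching has 3 edges (e.g. volunteer 1–station 2, volunteer 3–station 3, volunteer 5–station 1).
By König's theorem the minimum vertex cover has the same size. One such cover is {volunteer 3, volunteer 5, station 2}.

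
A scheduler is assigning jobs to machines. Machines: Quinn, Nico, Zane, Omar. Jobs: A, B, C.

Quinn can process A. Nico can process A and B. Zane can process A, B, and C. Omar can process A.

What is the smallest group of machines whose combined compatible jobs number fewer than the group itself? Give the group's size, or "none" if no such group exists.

2

Take S = {Quinn, Omar}. Its neighbourhood is {A}, so |N(S)| = 1 < |S| = 2.
No single vertex violates Hall's condition since each has at least one neighbour, so 2 is the minimum.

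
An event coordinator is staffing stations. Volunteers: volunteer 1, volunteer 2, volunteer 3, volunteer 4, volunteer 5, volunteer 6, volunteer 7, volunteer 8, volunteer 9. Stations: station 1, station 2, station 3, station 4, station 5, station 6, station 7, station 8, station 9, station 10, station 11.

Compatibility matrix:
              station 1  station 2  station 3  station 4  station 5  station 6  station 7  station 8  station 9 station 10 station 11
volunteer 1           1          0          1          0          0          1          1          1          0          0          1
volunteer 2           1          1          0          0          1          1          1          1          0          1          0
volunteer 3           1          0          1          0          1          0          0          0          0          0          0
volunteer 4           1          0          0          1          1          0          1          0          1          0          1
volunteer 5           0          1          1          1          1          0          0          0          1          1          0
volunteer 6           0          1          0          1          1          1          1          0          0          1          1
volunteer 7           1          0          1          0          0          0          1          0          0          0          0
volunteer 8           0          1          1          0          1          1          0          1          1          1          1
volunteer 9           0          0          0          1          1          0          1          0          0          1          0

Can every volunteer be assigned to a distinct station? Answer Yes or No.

A valid assignment of size 9: volunteer 1–station 6, volunteer 2–station 8, volunteer 3–station 1, volunteer 4–station 9, volunteer 5–station 3, volunteer 6–station 11, volunteer 7–station 7, volunteer 8–station 2, volunteer 9–station 4.
All 9 volunteers are covered.

Yes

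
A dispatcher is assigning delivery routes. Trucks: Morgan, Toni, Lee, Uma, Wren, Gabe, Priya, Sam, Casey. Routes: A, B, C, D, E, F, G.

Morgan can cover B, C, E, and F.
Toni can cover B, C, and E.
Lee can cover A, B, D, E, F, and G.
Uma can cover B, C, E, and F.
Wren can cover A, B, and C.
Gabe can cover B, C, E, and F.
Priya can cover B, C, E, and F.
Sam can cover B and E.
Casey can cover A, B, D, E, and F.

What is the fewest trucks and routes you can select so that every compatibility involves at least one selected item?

{Lee, Wren, Casey, B, C, E, F} is a vertex cover of size 7: every edge has an endpoint in this set.
No smaller cover exists because Morgan–F, Toni–C, Lee–G, Uma–E, Wren–A, Gabe–B, Casey–D is a matching of size 7, and a cover must include an endpoint of each of these disjoint edges (König's theorem).

7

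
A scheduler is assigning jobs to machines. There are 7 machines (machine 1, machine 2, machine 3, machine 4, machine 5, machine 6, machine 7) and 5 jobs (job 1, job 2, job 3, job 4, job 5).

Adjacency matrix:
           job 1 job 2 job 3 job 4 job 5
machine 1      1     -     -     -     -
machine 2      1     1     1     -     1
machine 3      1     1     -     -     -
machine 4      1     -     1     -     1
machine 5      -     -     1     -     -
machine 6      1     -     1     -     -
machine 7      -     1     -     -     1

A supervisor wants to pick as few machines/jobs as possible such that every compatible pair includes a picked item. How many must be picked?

4

A maximum matching has 4 edges (e.g. machine 1–job 1, machine 2–job 5, machine 3–job 2, machine 4–job 3).
By König's theorem the minimum vertex cover has the same size. One such cover is {job 1, job 2, job 3, job 5}.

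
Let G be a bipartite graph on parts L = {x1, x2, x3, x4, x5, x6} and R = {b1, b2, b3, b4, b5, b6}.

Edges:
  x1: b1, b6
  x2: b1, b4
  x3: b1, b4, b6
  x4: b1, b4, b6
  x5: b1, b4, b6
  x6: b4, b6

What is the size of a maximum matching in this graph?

A valid assignment of size 3: x1→b1, x2→b4, x3→b6.
The set {x1, x2, x3, x4, x5, x6} has only 3 neighbours ({b1, b4, b6}), so by Hall's theorem at most 3 of the 6 left vertices can be matched.

3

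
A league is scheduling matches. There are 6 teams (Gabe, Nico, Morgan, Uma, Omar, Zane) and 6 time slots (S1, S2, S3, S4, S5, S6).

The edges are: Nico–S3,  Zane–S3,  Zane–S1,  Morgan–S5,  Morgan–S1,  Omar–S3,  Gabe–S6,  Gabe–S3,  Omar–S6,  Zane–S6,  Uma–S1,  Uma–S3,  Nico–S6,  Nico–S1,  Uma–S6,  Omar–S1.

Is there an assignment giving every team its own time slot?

The set {Gabe, Nico, Uma, Omar, Zane} has only 3 neighbours ({S1, S3, S6}), so by Hall's theorem at most 4 of the 6 teams can be matched.
Hence no matching covers every team.

No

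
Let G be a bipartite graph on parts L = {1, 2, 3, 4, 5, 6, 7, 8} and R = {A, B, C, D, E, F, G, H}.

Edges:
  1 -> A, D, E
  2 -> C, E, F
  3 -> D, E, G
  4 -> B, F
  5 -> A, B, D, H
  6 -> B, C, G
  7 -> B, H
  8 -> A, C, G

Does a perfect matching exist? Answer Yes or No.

Yes

One maximum matching: 1-A, 2-E, 3-G, 4-F, 5-D, 6-B, 7-H, 8-C.
Every left vertex is matched, so this is a perfect matching.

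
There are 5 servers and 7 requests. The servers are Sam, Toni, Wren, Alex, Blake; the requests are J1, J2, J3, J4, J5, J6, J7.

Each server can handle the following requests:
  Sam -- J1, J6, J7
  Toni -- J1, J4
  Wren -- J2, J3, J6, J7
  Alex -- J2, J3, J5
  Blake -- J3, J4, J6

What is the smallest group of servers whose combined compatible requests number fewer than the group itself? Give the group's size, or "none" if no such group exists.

none

A matching saturating every server exists, for instance Sam→J6, Toni→J1, Wren→J7, Alex→J5, Blake→J3.
By Hall's marriage theorem, this means |N(S)| ≥ |S| for every subset S, so no violating subset exists.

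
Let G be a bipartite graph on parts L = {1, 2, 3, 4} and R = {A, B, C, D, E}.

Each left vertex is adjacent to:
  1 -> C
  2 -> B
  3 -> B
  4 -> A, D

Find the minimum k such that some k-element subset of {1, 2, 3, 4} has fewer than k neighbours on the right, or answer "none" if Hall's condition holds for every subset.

2

Take S = {2, 3}. Its neighbourhood is {B}, so |N(S)| = 1 < |S| = 2.
No single vertex violates Hall's condition since each has at least one neighbour, so 2 is the minimum.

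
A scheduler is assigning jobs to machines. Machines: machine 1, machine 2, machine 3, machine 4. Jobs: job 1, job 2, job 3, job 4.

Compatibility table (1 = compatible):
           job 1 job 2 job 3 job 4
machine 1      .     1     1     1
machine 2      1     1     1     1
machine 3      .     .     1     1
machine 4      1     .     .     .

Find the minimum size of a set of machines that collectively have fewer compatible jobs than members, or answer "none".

A matching saturating every machine exists, for instance machine 1→job 4, machine 2→job 2, machine 3→job 3, machine 4→job 1.
By Hall's marriage theorem, this means |N(S)| ≥ |S| for every subset S, so no violating subset exists.

none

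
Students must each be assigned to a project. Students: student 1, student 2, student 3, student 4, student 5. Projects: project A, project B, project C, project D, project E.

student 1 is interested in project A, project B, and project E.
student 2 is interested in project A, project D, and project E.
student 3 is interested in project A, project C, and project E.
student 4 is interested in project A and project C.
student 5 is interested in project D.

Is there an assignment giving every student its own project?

For example, pair student 1→project B, student 2→project A, student 3→project E, student 4→project C, student 5→project D.
Every student is matched, so this is a perfect matching.

Yes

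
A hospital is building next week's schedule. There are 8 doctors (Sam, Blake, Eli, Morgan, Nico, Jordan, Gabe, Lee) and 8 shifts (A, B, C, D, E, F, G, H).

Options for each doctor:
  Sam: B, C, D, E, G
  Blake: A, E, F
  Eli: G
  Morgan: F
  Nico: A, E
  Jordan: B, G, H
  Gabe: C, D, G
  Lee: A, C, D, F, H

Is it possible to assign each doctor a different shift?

Yes

For example, pair Sam-D, Blake-A, Eli-G, Morgan-F, Nico-E, Jordan-B, Gabe-C, Lee-H.
Every doctor is matched, so this is a perfect matching.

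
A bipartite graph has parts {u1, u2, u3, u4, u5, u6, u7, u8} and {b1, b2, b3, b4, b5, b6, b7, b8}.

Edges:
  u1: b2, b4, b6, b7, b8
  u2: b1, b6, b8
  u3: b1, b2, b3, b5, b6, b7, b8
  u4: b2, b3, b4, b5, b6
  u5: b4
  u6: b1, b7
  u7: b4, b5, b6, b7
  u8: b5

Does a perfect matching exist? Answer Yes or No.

Yes

One maximum matching: u1→b7, u2→b8, u3→b3, u4→b2, u5→b4, u6→b1, u7→b6, u8→b5.
Every left vertex is matched, so this is a perfect matching.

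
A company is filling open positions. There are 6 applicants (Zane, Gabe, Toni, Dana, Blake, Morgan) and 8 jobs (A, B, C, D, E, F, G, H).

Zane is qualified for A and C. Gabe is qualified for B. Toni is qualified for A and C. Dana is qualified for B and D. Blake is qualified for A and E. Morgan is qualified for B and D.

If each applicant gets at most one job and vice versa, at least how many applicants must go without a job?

1

For example, pair Zane-A, Gabe-B, Toni-C, Dana-D, Blake-E.
The set {Gabe, Dana, Morgan} has only 2 neighbours ({B, D}), so by Hall's theorem at most 5 of the 6 applicants can be matched.
That matches 5 of the 6, leaving 1 unmatched; no matching can do better.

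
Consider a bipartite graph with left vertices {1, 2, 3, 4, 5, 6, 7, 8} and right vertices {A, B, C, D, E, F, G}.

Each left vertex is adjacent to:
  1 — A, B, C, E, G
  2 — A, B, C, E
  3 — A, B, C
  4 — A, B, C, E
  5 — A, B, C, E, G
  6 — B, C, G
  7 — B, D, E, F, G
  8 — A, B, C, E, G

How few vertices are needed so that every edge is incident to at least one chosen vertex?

6

The 6 edges 1–A, 2–E, 3–C, 4–B, 5–G, 7–F form a matching, so any vertex cover needs at least 6 vertices (one per matched edge).
Conversely {7, A, B, C, E, G} meets every edge and has exactly 6 vertices, so 6 is optimal.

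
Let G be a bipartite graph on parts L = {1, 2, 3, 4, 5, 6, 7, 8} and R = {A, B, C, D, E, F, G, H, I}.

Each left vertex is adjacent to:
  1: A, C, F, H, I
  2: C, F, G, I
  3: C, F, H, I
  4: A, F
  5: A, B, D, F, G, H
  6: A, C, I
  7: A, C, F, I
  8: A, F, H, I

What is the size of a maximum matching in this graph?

A valid assignment of size 7: 1→H, 2→G, 3→F, 4→A, 5→B, 6→C, 7→I.
The set {1, 3, 4, 6, 7, 8} has only 5 neighbours ({A, C, F, H, I}), so by Hall's theorem at most 7 of the 8 left vertices can be matched.

7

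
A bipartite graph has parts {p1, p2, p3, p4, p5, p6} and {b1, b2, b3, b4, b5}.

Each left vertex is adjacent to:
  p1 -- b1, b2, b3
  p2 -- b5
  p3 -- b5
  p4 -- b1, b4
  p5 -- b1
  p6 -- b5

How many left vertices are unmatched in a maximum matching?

2

A valid assignment of size 4: p1–b3, p2–b5, p4–b4, p5–b1.
The set {p2, p3, p6} has only 1 neighbour ({b5}), so by Hall's theorem at most 4 of the 6 left vertices can be matched.
That matches 4 of the 6, leaving 2 unmatched; no matching can do better.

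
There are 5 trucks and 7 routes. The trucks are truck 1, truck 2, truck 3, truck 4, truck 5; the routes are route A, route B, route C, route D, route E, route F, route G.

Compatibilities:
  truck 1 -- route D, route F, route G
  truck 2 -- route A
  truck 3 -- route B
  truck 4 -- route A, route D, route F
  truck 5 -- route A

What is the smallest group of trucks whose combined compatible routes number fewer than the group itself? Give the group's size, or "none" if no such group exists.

2

Take S = {truck 2, truck 5}. Its neighbourhood is {route A}, so |N(S)| = 1 < |S| = 2.
No single vertex violates Hall's condition since each has at least one neighbour, so 2 is the minimum.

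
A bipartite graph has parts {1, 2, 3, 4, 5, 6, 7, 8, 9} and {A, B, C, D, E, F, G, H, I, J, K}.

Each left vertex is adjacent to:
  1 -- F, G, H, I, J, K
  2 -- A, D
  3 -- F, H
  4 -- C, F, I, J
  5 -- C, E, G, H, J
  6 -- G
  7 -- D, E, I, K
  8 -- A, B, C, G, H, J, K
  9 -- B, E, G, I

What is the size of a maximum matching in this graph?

9

For example, pair 1–H, 2–D, 3–F, 4–C, 5–E, 6–G, 7–K, 8–J, 9–B.
This saturates every left vertex, so 9 is the maximum.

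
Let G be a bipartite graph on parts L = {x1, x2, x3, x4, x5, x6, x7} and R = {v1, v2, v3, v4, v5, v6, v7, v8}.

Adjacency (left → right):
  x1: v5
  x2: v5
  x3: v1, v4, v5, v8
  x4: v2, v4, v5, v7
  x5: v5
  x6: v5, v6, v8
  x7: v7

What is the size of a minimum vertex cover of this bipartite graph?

5

A maximum matching has 5 edges (e.g. x1–v5, x3–v1, x4–v2, x6–v6, x7–v7).
By König's theorem the minimum vertex cover has the same size. One such cover is {x3, x4, x6, x7, v5}.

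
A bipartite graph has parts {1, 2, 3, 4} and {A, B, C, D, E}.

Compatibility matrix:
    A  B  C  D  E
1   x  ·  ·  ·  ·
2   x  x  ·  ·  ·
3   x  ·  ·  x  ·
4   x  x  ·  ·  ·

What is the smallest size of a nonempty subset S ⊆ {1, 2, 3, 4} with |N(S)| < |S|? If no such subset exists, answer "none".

3

Take S = {1, 2, 4}. Its neighbourhood is {A, B}, so |N(S)| = 2 < |S| = 3.
Every subset of size less than 3 has at least as many neighbours as members, so 3 is the minimum.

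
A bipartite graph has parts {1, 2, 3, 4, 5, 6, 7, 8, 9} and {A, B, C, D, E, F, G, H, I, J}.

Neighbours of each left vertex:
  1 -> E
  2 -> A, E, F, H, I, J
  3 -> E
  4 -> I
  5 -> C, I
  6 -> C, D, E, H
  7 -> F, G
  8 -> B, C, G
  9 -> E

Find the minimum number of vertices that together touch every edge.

A maximum matching has 7 edges (e.g. 1–E, 2–J, 4–I, 5–C, 6–D, 7–F, 8–B).
By König's theorem the minimum vertex cover has the same size. One such cover is {2, 4, 5, 6, 7, 8, E}.

7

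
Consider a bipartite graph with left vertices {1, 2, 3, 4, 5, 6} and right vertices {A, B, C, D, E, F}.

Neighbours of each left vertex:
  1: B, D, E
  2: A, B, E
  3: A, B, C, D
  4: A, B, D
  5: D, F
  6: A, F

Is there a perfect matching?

Yes

A valid assignment of size 6: 1→B, 2→E, 3→C, 4→A, 5→D, 6→F.
Every left vertex is matched, so this is a perfect matching.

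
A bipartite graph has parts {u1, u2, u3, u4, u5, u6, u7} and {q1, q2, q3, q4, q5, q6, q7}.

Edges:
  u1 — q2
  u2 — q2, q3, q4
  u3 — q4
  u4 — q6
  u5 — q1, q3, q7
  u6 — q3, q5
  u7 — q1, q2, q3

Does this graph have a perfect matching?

One maximum matching: u1-q2, u2-q3, u3-q4, u4-q6, u5-q7, u6-q5, u7-q1.
Every left vertex is matched, so this is a perfect matching.

Yes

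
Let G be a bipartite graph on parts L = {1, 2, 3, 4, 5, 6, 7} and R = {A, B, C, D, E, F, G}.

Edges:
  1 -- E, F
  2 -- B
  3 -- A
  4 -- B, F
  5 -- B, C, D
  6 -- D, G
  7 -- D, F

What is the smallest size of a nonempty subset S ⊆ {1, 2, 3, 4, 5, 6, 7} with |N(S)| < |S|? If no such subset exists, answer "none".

A matching saturating every left vertex exists, for instance 1→E, 2→B, 3→A, 4→F, 5→C, 6→G, 7→D.
By Hall's marriage theorem, this means |N(S)| ≥ |S| for every subset S, so no violating subset exists.

none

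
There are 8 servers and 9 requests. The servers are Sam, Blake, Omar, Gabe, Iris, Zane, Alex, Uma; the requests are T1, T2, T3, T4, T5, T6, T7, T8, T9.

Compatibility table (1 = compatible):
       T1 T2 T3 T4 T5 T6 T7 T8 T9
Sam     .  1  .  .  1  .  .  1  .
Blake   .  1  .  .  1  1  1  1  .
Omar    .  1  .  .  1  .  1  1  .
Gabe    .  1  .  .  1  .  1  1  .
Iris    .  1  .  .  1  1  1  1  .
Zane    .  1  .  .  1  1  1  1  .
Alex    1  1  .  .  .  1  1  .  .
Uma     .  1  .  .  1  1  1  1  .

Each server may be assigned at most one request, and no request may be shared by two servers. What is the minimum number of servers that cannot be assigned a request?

A valid assignment of size 6: Sam–T2, Blake–T6, Omar–T5, Gabe–T8, Iris–T7, Alex–T1.
The set {Sam, Blake, Omar, Gabe, Iris, Zane, Uma} has only 5 neighbours ({T2, T5, T6, T7, T8}), so by Hall's theorem at most 6 of the 8 servers can be matched.
That matches 6 of the 8, leaving 2 unmatched; no matching can do better.

2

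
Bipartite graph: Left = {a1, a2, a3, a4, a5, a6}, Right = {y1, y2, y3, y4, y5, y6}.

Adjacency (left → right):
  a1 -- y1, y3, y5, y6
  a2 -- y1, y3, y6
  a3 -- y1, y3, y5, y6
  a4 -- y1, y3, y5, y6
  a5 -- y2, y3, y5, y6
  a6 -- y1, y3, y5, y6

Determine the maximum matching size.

5

One maximum matching: a1-y5, a2-y6, a3-y1, a4-y3, a5-y2.
The set {a1, a2, a3, a4, a6} has only 4 neighbours ({y1, y3, y5, y6}), so by Hall's theorem at most 5 of the 6 left vertices can be matched.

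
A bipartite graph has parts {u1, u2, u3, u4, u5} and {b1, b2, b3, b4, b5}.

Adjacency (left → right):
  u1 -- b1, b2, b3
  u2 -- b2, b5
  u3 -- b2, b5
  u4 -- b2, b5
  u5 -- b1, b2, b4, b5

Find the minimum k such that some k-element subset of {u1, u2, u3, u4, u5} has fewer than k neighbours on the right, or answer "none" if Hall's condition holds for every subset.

Take S = {u2, u3, u4}. Its neighbourhood is {b2, b5}, so |N(S)| = 2 < |S| = 3.
Every subset of size less than 3 has at least as many neighbours as members, so 3 is the minimum.

3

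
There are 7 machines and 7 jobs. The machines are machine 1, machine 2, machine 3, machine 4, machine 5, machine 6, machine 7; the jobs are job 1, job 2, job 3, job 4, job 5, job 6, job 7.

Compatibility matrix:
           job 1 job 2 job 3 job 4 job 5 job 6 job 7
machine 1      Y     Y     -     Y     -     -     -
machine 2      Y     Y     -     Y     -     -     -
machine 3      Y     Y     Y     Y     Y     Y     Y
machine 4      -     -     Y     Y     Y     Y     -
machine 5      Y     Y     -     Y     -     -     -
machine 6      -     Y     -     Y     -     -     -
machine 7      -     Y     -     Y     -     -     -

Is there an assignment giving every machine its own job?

The set {machine 1, machine 2, machine 5, machine 6, machine 7} has only 3 neighbours ({job 1, job 2, job 4}), so by Hall's theorem at most 5 of the 7 machines can be matched.
Hence no matching covers every machine.

No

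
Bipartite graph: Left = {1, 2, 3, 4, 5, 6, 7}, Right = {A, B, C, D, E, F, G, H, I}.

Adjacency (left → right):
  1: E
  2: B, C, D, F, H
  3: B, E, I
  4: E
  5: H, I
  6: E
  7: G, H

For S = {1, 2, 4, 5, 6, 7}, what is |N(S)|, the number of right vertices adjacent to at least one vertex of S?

8

The union of neighbours of {1, 2, 4, 5, 6, 7} is {B, C, D, E, F, G, H, I}, which has 8 elements.
Since |N(S)| = 8 ≥ |S| = 6, Hall's condition holds for this subset.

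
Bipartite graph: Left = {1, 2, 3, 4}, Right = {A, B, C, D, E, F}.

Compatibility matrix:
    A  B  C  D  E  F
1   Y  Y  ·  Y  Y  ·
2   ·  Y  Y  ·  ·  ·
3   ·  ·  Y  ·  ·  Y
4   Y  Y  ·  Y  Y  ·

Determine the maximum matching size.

4

A valid assignment of size 4: 1–E, 2–C, 3–F, 4–B.
This saturates every left vertex, so 4 is the maximum.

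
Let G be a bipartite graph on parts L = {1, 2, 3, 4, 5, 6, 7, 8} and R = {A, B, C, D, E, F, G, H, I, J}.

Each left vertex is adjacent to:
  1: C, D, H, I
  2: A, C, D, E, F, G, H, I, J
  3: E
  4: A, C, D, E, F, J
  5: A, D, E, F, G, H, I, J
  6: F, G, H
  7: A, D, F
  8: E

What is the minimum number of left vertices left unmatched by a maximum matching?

1

A valid assignment of size 7: 1–C, 2–J, 3–E, 4–D, 5–A, 6–G, 7–F.
The set {3, 8} has only 1 neighbour ({E}), so by Hall's theorem at most 7 of the 8 left vertices can be matched.
That matches 7 of the 8, leaving 1 unmatched; no matching can do better.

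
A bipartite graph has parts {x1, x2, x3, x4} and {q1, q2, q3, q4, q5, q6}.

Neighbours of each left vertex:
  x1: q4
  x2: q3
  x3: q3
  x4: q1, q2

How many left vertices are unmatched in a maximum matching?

1

For example, pair x1–q4, x2–q3, x4–q2.
The set {x2, x3} has only 1 neighbour ({q3}), so by Hall's theorem at most 3 of the 4 left vertices can be matched.
That matches 3 of the 4, leaving 1 unmatched; no matching can do better.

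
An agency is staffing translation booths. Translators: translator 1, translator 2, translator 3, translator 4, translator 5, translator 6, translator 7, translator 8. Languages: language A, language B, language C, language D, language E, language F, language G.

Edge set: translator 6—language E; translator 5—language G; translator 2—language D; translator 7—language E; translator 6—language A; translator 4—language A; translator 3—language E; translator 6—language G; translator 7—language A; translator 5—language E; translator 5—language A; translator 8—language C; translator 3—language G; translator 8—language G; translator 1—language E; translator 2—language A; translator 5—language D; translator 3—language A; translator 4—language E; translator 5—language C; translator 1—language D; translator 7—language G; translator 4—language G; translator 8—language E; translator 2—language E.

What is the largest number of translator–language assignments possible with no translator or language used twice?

5

One maximum matching: translator 1–language D, translator 2–language E, translator 3–language G, translator 4–language A, translator 5–language C.
The set {translator 1, translator 2, translator 3, translator 4, translator 5, translator 6, translator 7, translator 8} has only 5 neighbours ({language A, language C, language D, language E, language G}), so by Hall's theorem at most 5 of the 8 translators can be matched.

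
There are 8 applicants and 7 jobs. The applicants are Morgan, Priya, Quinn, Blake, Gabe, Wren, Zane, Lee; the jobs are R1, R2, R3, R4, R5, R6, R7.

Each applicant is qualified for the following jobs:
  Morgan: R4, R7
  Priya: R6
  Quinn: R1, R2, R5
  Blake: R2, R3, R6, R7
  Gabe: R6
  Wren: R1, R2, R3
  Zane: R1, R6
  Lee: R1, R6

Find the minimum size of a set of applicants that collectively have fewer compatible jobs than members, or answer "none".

Take S = {Priya, Gabe}. Its neighbourhood is {R6}, so |N(S)| = 1 < |S| = 2.
No single vertex violates Hall's condition since each has at least one neighbour, so 2 is the minimum.

2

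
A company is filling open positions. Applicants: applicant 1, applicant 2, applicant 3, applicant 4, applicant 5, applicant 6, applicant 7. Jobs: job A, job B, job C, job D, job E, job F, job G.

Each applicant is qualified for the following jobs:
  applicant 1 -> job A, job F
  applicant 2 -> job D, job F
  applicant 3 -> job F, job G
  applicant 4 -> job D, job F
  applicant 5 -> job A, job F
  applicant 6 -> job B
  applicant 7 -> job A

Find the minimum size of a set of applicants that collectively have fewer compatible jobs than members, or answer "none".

Take S = {applicant 1, applicant 5, applicant 7}. Its neighbourhood is {job A, job F}, so |N(S)| = 2 < |S| = 3.
Every subset of size less than 3 has at least as many neighbours as members, so 3 is the minimum.

3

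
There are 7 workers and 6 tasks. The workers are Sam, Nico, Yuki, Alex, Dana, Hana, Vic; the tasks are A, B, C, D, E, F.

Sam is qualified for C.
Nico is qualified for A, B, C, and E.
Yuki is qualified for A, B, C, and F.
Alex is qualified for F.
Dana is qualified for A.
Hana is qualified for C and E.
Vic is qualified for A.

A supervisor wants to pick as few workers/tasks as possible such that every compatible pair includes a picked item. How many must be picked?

{A, B, C, E, F} is a vertex cover of size 5: every edge has an endpoint in this set.
No smaller cover exists because Sam–C, Nico–E, Yuki–B, Alex–F, Dana–A is a matching of size 5, and a cover must include an endpoint of each of these disjoint edges (König's theorem).

5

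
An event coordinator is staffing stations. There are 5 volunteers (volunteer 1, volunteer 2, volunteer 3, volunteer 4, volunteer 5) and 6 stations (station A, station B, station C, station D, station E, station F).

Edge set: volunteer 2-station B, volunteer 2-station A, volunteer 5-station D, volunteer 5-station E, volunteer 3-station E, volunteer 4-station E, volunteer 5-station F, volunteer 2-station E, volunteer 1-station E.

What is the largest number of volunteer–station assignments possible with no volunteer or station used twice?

A valid assignment of size 3: volunteer 1→station E, volunteer 2→station A, volunteer 5→station F.
The set {volunteer 1, volunteer 3, volunteer 4} has only 1 neighbour ({station E}), so by Hall's theorem at most 3 of the 5 volunteers can be matched.

3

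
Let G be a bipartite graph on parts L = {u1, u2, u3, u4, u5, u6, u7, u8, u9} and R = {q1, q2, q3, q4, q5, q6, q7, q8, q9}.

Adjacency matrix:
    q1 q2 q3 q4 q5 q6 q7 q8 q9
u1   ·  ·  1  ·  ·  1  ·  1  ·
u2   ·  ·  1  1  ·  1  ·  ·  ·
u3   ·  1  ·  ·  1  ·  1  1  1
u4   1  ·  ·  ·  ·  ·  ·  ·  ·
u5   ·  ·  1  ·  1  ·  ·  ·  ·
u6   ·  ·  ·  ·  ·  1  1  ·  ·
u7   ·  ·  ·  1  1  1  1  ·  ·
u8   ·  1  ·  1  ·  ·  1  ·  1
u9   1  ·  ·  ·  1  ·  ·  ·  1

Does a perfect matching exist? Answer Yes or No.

One maximum matching: u1→q8, u2→q4, u3→q9, u4→q1, u5→q3, u6→q7, u7→q6, u8→q2, u9→q5.
Every left vertex is matched, so this is a perfect matching.

Yes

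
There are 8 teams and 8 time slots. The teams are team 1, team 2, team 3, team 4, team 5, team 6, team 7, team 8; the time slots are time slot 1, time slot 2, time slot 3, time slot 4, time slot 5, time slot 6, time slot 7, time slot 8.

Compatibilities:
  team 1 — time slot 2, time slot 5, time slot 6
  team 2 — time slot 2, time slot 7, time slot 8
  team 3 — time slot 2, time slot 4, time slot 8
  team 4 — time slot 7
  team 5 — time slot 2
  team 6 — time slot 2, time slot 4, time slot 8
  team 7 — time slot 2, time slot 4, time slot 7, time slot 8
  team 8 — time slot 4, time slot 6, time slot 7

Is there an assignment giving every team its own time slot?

The set {team 2, team 3, team 4, team 5, team 6, team 7} has only 4 neighbours ({time slot 2, time slot 4, time slot 7, time slot 8}), so by Hall's theorem at most 6 of the 8 teams can be matched.
Hence no matching covers every team.

No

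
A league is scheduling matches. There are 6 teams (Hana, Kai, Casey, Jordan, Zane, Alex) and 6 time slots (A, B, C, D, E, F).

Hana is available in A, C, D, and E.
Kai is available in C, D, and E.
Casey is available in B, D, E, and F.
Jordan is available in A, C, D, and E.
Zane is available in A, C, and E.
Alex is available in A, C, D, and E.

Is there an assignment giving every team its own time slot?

No

The set {Hana, Kai, Jordan, Zane, Alex} has only 4 neighbours ({A, C, D, E}), so by Hall's theorem at most 5 of the 6 teams can be matched.
Hence no matching covers every team.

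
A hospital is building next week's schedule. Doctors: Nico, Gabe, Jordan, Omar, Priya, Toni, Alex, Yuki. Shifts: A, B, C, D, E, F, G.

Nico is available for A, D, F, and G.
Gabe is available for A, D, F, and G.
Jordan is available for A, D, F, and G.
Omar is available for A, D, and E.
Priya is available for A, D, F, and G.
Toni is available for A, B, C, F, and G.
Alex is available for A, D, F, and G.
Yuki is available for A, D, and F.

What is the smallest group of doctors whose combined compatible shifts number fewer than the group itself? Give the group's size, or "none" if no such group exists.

Take S = {Nico, Gabe, Jordan, Priya, Alex}. Its neighbourhood is {A, D, F, G}, so |N(S)| = 4 < |S| = 5.
Every subset of size less than 5 has at least as many neighbours as members, so 5 is the minimum.

5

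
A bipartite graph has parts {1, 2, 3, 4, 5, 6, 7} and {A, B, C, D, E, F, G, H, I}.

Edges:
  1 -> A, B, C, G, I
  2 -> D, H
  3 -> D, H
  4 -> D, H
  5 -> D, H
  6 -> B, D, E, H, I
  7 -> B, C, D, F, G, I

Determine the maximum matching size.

A valid assignment of size 5: 1→A, 2→H, 3→D, 6→E, 7→G.
The set {2, 3, 4, 5} has only 2 neighbours ({D, H}), so by Hall's theorem at most 5 of the 7 left vertices can be matched.

5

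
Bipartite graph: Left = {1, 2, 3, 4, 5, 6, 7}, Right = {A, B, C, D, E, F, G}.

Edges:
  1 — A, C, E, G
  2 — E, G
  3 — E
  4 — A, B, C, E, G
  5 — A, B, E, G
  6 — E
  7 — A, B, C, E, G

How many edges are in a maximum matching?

One maximum matching: 1–C, 2–G, 3–E, 4–A, 5–B.
The set {1, 2, 3, 4, 5, 6, 7} has only 5 neighbours ({A, B, C, E, G}), so by Hall's theorem at most 5 of the 7 left vertices can be matched.

5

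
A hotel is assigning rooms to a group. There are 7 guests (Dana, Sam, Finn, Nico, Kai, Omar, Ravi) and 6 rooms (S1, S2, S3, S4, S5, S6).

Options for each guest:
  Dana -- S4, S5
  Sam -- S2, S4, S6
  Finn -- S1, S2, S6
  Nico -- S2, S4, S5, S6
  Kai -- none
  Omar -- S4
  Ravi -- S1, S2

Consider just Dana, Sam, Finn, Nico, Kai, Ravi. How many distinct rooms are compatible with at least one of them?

5

The union of neighbours of {Dana, Sam, Finn, Nico, Kai, Ravi} is {S1, S2, S4, S5, S6}, which has 5 elements.
Since |N(S)| = 5 < |S| = 6, Hall's condition fails for this subset.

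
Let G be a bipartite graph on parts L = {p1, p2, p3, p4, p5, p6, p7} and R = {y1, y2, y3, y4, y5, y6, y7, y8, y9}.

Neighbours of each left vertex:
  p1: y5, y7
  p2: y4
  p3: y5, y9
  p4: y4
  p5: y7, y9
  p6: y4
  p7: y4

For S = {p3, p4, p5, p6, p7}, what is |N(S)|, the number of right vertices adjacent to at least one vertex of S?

4

The union of neighbours of {p3, p4, p5, p6, p7} is {y4, y5, y7, y9}, which has 4 elements.
Since |N(S)| = 4 < |S| = 5, Hall's condition fails for this subset.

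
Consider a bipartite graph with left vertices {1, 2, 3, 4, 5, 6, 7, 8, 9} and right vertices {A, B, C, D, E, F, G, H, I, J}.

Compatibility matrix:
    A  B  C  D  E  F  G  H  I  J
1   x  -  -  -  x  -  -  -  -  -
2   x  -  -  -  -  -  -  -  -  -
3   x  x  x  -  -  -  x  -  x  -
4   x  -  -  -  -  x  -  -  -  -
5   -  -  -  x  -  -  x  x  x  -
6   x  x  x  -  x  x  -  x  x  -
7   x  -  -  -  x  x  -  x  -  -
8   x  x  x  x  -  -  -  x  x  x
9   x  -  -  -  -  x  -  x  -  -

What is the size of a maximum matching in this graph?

One maximum matching: 1→E, 2→A, 3→G, 4→F, 5→D, 6→B, 7→H, 8→J.
The set {1, 2, 4, 7, 9} has only 4 neighbours ({A, E, F, H}), so by Hall's theorem at most 8 of the 9 left vertices can be matched.

8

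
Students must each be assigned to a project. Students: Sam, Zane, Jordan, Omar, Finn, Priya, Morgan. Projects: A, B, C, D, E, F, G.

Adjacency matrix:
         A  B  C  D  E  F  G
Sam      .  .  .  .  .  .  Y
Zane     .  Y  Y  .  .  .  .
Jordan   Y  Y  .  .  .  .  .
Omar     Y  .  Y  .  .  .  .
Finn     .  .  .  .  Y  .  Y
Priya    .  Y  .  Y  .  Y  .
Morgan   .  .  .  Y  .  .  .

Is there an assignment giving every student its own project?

A valid assignment of size 7: Sam→G, Zane→B, Jordan→A, Omar→C, Finn→E, Priya→F, Morgan→D.
Every student is matched, so this is a perfect matching.

Yes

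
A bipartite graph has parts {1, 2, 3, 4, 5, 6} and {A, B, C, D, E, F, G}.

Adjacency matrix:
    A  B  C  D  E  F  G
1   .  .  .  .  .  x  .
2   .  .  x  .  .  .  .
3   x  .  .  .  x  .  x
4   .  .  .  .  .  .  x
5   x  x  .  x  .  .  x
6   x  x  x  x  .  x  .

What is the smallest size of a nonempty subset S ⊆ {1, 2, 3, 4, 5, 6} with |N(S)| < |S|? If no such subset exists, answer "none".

A matching saturating every left vertex exists, for instance 1→F, 2→C, 3→E, 4→G, 5→B, 6→A.
By Hall's marriage theorem, this means |N(S)| ≥ |S| for every subset S, so no violating subset exists.

none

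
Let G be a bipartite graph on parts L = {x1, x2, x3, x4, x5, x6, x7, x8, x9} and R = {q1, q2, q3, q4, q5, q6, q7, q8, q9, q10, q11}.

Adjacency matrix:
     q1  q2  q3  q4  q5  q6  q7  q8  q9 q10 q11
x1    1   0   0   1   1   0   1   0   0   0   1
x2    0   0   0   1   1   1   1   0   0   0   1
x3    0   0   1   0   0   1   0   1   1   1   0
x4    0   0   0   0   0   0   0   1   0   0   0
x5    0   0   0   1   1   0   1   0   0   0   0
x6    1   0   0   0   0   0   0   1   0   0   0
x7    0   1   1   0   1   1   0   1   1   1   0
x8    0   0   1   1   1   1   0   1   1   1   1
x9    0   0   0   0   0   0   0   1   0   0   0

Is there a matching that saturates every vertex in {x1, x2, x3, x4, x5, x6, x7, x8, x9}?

No

The set {x4, x9} has only 1 neighbour ({q8}), so by Hall's theorem at most 8 of the 9 left vertices can be matched.
Hence no matching covers every left vertex.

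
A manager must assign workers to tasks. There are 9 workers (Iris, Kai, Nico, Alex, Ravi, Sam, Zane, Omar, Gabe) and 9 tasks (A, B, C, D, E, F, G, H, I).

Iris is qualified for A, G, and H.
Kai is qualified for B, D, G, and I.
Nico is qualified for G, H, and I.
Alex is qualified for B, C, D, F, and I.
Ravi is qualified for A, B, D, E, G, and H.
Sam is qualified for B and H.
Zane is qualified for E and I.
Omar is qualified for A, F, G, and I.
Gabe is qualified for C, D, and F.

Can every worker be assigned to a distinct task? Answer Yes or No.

A valid assignment of size 9: Iris→A, Kai→B, Nico→G, Alex→C, Ravi→D, Sam→H, Zane→E, Omar→I, Gabe→F.
All 9 workers are covered.

Yes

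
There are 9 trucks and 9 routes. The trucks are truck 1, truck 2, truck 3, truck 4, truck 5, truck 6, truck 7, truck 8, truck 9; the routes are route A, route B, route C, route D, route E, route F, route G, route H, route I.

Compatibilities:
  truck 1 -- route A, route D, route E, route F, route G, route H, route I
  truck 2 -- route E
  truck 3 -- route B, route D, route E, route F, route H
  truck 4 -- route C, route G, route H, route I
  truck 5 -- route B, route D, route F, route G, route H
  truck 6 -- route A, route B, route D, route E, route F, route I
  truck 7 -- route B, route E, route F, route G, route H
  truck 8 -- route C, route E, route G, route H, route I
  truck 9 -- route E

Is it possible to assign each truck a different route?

No

The set {truck 2, truck 9} has only 1 neighbour ({route E}), so by Hall's theorem at most 8 of the 9 trucks can be matched.
Hence no matching covers every truck.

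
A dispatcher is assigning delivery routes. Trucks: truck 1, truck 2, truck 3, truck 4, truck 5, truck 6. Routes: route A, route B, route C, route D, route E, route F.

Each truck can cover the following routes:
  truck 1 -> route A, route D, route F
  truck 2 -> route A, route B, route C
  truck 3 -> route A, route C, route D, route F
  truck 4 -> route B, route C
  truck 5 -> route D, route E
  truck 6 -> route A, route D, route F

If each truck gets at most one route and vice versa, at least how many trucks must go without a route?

One maximum matching: truck 1–route A, truck 2–route C, truck 3–route D, truck 4–route B, truck 5–route E, truck 6–route F.
All 6 trucks are matched, so no larger matching exists.
That matches 6 of the 6, leaving 0 unmatched; no matching can do better.

0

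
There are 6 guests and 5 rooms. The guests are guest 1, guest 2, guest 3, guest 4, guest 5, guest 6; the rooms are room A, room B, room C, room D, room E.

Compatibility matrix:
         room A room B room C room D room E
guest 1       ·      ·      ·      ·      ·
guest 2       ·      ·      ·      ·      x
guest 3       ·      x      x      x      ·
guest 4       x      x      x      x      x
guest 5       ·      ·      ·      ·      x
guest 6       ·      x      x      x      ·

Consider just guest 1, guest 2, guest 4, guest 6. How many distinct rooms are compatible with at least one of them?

The union of neighbours of {guest 1, guest 2, guest 4, guest 6} is {room A, room B, room C, room D, room E}, which has 5 elements.
Since |N(S)| = 5 ≥ |S| = 4, Hall's condition holds for this subset.

5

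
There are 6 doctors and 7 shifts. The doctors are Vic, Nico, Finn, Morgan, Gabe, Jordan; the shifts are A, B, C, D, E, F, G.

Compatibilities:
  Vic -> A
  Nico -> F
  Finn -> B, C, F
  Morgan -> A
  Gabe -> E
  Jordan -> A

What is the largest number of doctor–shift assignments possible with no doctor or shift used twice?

4

A valid assignment of size 4: Vic–A, Nico–F, Finn–B, Gabe–E.
The set {Vic, Morgan, Jordan} has only 1 neighbour ({A}), so by Hall's theorem at most 4 of the 6 doctors can be matched.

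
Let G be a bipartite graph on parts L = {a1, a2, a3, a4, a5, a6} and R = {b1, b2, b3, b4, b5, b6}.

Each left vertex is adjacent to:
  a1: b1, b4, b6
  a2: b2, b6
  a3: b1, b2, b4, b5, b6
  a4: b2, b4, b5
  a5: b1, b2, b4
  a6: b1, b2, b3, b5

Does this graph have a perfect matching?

Yes

One maximum matching: a1-b6, a2-b2, a3-b1, a4-b5, a5-b4, a6-b3.
All 6 left vertices are covered.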